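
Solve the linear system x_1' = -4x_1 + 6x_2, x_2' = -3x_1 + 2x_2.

x_1(t) = -c_1e^(-t)sin(3t) + c_1e^(-t)cos(3t) + c_2e^(-t)sin(3t) + c_2e^(-t)cos(3t), x_2(t) = -c_1e^(-t)sin(3t) + c_2e^(-t)cos(3t)

Coefficient matrix A = [[-4, 6], [-3, 2]].
Characteristic polynomial det(A - λI) = λ^2 + 2λ + 10 = 0.
Eigenvalues λ = -1 ± 3i (complex conjugate pair).
For λ=-1+3i: an eigenvector is (1,0) - i(-1,-1) = (1 + i, 0 + i).
A real fundamental pair from Re and Im of e^((-1+3i)t)v: X_1 = e^(-t)(cos(3t)·(1,0) + sin(3t)·(-1,-1)), X_2 = e^(-t)(sin(3t)·(1,0) - cos(3t)·(-1,-1)).
General solution: c_1X_1 + c_2X_2.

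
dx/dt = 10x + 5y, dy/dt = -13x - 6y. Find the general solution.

x(t) = -c_1e^(2t)sin(t) - 2c_1e^(2t)cos(t) - 2c_2e^(2t)sin(t) + c_2e^(2t)cos(t), y(t) = 2c_1e^(2t)sin(t) + 3c_1e^(2t)cos(t) + 3c_2e^(2t)sin(t) - 2c_2e^(2t)cos(t)

Coefficient matrix A = [[10, 5], [-13, -6]].
Characteristic polynomial det(A - λI) = λ^2 - 4λ + 5 = 0.
Eigenvalues λ = 2 ± i (complex conjugate pair).
For λ=2+i: an eigenvector is (-2,3) - i(-1,2) = (-2 + i, 3 - 2i).
A real fundamental pair from Re and Im of e^((2+i)t)v: X_1 = e^(2t)(cos(t)·(-2,3) + sin(t)·(-1,2)), X_2 = e^(2t)(sin(t)·(-2,3) - cos(t)·(-1,2)).
General solution: c_1X_1 + c_2X_2.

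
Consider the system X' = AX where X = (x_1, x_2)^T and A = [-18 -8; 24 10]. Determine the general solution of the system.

Coefficient matrix A = [[-18, -8], [24, 10]].
Characteristic polynomial det(A - λI) = λ^2 + 8λ + 12 = 0.
Eigenvalues λ = -6, -2.
For λ=-6: (A-λI) row 1 is [-12, -8], so an eigenvector is (2, -3).
For λ=-2: (A-λI) row 1 is [-16, -8], so an eigenvector is (1, -2).
General solution: c_1e^(-6t)(2,-3) + c_2e^(-2t)(1,-2).

x_1(t) = 2c_1e^(-6t) + c_2e^(-2t), x_2(t) = -3c_1e^(-6t) - 2c_2e^(-2t)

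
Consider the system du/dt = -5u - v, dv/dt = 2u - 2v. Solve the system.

Coefficient matrix A = [[-5, -1], [2, -2]].
Characteristic polynomial det(A - λI) = λ^2 + 7λ + 12 = 0.
Eigenvalues λ = -4, -3.
For λ=-4: (A-λI) row 1 is [-1, -1], so an eigenvector is (1, -1).
For λ=-3: (A-λI) row 1 is [-2, -1], so an eigenvector is (-1, 2).
General solution: K_1e^(-4t)(1,-1) + K_2e^(-3t)(-1,2).

u(t) = K_1e^(-4t) - K_2e^(-3t), v(t) = -K_1e^(-4t) + 2K_2e^(-3t)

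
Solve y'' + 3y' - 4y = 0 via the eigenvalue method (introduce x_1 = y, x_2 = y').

Let x_1 = y, x_2 = y'. Then x_1' = x_2 and x_2' = 4x_1 - 3x_2.
A = [[0,1],[4,-3]]; det(A-λI) = λ^2 + 3λ - 4.
Eigenvalues λ = -4, 1 with eigenvectors (1,-4), (1,1).

y(t) = c_1e^(-4t) + c_2e^(t)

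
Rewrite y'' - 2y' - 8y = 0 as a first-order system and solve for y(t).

y(t) = C_1e^(4t) + C_2e^(-2t)

Let x_1 = y, x_2 = y'. Then x_1' = x_2 and x_2' = 8x_1 + 2x_2.
A = [[0,1],[8,2]]; det(A-λI) = λ^2 - 2λ - 8.
Eigenvalues λ = 4, -2 with eigenvectors (1,4), (1,-2).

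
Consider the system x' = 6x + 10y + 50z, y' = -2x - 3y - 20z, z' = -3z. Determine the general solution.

x(t) = -10C_1e^(-3t) - 2C_2e^(t) + 5C_3e^(2t), y(t) = 4C_1e^(-3t) + C_2e^(t) - 2C_3e^(2t), z(t) = C_1e^(-3t)

Coefficient matrix A = [[6, 10, 50], [-2, -3, -20], [0, 0, -3]].
det(A - λI) = 0 gives eigenvalues λ = -3, 1, 2.
For λ=-3: eigenvector (-10,4,1).
For λ=1: eigenvector (-2,1,0).
For λ=2: eigenvector (5,-2,0).
General solution: C_1e^(-3t)(-10,4,1) + C_2e^(t)(-2,1,0) + C_3e^(2t)(5,-2,0).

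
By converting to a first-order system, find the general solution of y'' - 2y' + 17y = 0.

Let x_1 = y, x_2 = y'. Then x_1' = x_2 and x_2' = -17x_1 + 2x_2.
A = [[0,1],[-17,2]]; det(A-λI) = λ^2 - 2λ + 17.
Eigenvalues λ = 1 ± 4i.

y(t) = C_1e^(t)cos(4t) + C_2e^(t)sin(4t)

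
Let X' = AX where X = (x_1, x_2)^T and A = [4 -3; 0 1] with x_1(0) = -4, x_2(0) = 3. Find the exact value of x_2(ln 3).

A = [[4,-3],[0,1]]; eigenvalues λ = 4, 1.
Eigenvectors: (1,0) for λ=4, (-1,-1) for λ=1.
From the initial condition, c_1 = -7, c_2 = -3.
x_2(ln 3) = (-7)(3^4)(0) + (-3)(3^1)(-1) = 9.

9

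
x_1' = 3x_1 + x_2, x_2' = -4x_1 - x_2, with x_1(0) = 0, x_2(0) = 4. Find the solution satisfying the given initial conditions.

Coefficient matrix A = [[3, 1], [-4, -1]].
Characteristic polynomial det(A - λI) = λ^2 - 2λ + 1 = 0.
Single eigenvalue λ = 1 with algebraic multiplicity 2.
Eigenvector v = (-1,2); generalized eigenvector w with (A-λI)w=v is (1,-3).
General solution: e^(t)[K_1·v + K_2·(t·v + w)].
Applying x_1(0)=0, x_2(0)=4 gives K_1=-4, K_2=-4.

x_1(t) = 4te^(t), x_2(t) = -8te^(t) + 4e^(t)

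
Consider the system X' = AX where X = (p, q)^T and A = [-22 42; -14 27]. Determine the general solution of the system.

p(t) = -2C_1e^(-t) + 3C_2e^(6t), q(t) = -C_1e^(-t) + 2C_2e^(6t)

Coefficient matrix A = [[-22, 42], [-14, 27]].
Characteristic polynomial det(A - λI) = λ^2 - 5λ - 6 = 0.
Eigenvalues λ = -1, 6.
For λ=-1: (A-λI) row 1 is [-21, 42], so an eigenvector is (-2, -1).
For λ=6: (A-λI) row 1 is [-28, 42], so an eigenvector is (3, 2).
General solution: C_1e^(-t)(-2,-1) + C_2e^(6t)(3,2).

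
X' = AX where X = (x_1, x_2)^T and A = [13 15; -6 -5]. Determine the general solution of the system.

Coefficient matrix A = [[13, 15], [-6, -5]].
Characteristic polynomial det(A - λI) = λ^2 - 8λ + 25 = 0.
Eigenvalues λ = 4 ± 3i (complex conjugate pair).
For λ=4+3i: an eigenvector is (-2,1) - i(-1,1) = (-2 + i, 1 - i).
A real fundamental pair from Re and Im of e^((4+3i)t)v: X_1 = e^(4t)(cos(3t)·(-2,1) + sin(3t)·(-1,1)), X_2 = e^(4t)(sin(3t)·(-2,1) - cos(3t)·(-1,1)).
General solution: c_1X_1 + c_2X_2.

x_1(t) = -c_1e^(4t)sin(3t) - 2c_1e^(4t)cos(3t) - 2c_2e^(4t)sin(3t) + c_2e^(4t)cos(3t), x_2(t) = c_1e^(4t)sin(3t) + c_1e^(4t)cos(3t) + c_2e^(4t)sin(3t) - c_2e^(4t)cos(3t)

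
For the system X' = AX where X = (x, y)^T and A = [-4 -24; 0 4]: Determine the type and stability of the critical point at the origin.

saddle

A = [[-4,-24],[0,4]]; det(A-λI) = λ^2 - 16.
λ = 4, -4: opposite signs.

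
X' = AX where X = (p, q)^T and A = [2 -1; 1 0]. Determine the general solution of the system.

p(t) = K_1e^(t) + K_2te^(t) + 3K_2e^(t), q(t) = K_1e^(t) + K_2te^(t) + 2K_2e^(t)

Coefficient matrix A = [[2, -1], [1, 0]].
Characteristic polynomial det(A - λI) = λ^2 - 2λ + 1 = 0.
Single eigenvalue λ = 1 with algebraic multiplicity 2.
Eigenvector v = (1,1); generalized eigenvector w with (A-λI)w=v is (3,2).
General solution: e^(t)[K_1·v + K_2·(t·v + w)].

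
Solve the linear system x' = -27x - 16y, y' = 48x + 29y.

x(t) = c_1e^(5t) - 2c_2e^(-3t), y(t) = -2c_1e^(5t) + 3c_2e^(-3t)

Coefficient matrix A = [[-27, -16], [48, 29]].
Characteristic polynomial det(A - λI) = λ^2 - 2λ - 15 = 0.
Eigenvalues λ = 5, -3.
For λ=5: (A-λI) row 1 is [-32, -16], so an eigenvector is (1, -2).
For λ=-3: (A-λI) row 1 is [-24, -16], so an eigenvector is (-2, 3).
General solution: c_1e^(5t)(1,-2) + c_2e^(-3t)(-2,3).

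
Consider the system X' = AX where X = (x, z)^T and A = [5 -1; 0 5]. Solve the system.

Coefficient matrix A = [[5, -1], [0, 5]].
Characteristic polynomial det(A - λI) = λ^2 - 10λ + 25 = 0.
Single eigenvalue λ = 5 with algebraic multiplicity 2.
Eigenvector v = (1,0); generalized eigenvector w with (A-λI)w=v is (2,-1).
General solution: e^(5t)[c_1·v + c_2·(t·v + w)].

x(t) = c_1e^(5t) + c_2te^(5t) + 2c_2e^(5t), z(t) = -c_2e^(5t)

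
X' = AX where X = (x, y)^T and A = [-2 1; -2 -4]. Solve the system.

Coefficient matrix A = [[-2, 1], [-2, -4]].
Characteristic polynomial det(A - λI) = λ^2 + 6λ + 10 = 0.
Eigenvalues λ = -3 ± i (complex conjugate pair).
For λ=-3+i: an eigenvector is (1,-1) - i(0,-1) = (1, -1 + i).
A real fundamental pair from Re and Im of e^((-3+i)t)v: X_1 = e^(-3t)(cos(t)·(1,-1) + sin(t)·(0,-1)), X_2 = e^(-3t)(sin(t)·(1,-1) - cos(t)·(0,-1)).
General solution: C_1X_1 + C_2X_2.

x(t) = C_1e^(-3t)cos(t) + C_2e^(-3t)sin(t), y(t) = -C_1e^(-3t)sin(t) - C_1e^(-3t)cos(t) - C_2e^(-3t)sin(t) + C_2e^(-3t)cos(t)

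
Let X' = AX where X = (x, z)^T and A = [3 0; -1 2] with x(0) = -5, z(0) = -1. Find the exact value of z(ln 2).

16

A = [[3,0],[-1,2]]; eigenvalues λ = 2, 3.
Eigenvectors: (0,-1) for λ=2, (1,-1) for λ=3.
From the initial condition, c_1 = 6, c_2 = -5.
z(ln 2) = (6)(2^2)(-1) + (-5)(2^3)(-1) = 16.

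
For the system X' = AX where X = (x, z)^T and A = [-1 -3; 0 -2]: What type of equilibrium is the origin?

stable node

A = [[-1,-3],[0,-2]]; det(A-λI) = λ^2 + 3λ + 2.
λ = -1, -2: both negative.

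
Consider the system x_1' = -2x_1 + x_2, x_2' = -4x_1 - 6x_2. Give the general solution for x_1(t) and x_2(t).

Coefficient matrix A = [[-2, 1], [-4, -6]].
Characteristic polynomial det(A - λI) = λ^2 + 8λ + 16 = 0.
Single eigenvalue λ = -4 with algebraic multiplicity 2.
Eigenvector v = (-1,2); generalized eigenvector w with (A-λI)w=v is (-2,3).
General solution: e^(-4t)[K_1·v + K_2·(t·v + w)].

x_1(t) = -K_1e^(-4t) - K_2te^(-4t) - 2K_2e^(-4t), x_2(t) = 2K_1e^(-4t) + 2K_2te^(-4t) + 3K_2e^(-4t)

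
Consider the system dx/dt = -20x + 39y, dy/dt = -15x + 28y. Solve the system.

Coefficient matrix A = [[-20, 39], [-15, 28]].
Characteristic polynomial det(A - λI) = λ^2 - 8λ + 25 = 0.
Eigenvalues λ = 4 ± 3i (complex conjugate pair).
For λ=4+3i: an eigenvector is (-3,-2) - i(-2,-1) = (-3 + 2i, -2 + i).
A real fundamental pair from Re and Im of e^((4+3i)t)v: X_1 = e^(4t)(cos(3t)·(-3,-2) + sin(3t)·(-2,-1)), X_2 = e^(4t)(sin(3t)·(-3,-2) - cos(3t)·(-2,-1)).
General solution: C_1X_1 + C_2X_2.

x(t) = -2C_1e^(4t)sin(3t) - 3C_1e^(4t)cos(3t) - 3C_2e^(4t)sin(3t) + 2C_2e^(4t)cos(3t), y(t) = -C_1e^(4t)sin(3t) - 2C_1e^(4t)cos(3t) - 2C_2e^(4t)sin(3t) + C_2e^(4t)cos(3t)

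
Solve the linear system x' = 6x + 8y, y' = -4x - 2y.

x(t) = -c_1e^(2t)sin(4t) + c_1e^(2t)cos(4t) + c_2e^(2t)sin(4t) + c_2e^(2t)cos(4t), y(t) = -c_1e^(2t)cos(4t) - c_2e^(2t)sin(4t)

Coefficient matrix A = [[6, 8], [-4, -2]].
Characteristic polynomial det(A - λI) = λ^2 - 4λ + 20 = 0.
Eigenvalues λ = 2 ± 4i (complex conjugate pair).
For λ=2+4i: an eigenvector is (1,-1) - i(-1,0) = (1 + i, -1).
A real fundamental pair from Re and Im of e^((2+4i)t)v: X_1 = e^(2t)(cos(4t)·(1,-1) + sin(4t)·(-1,0)), X_2 = e^(2t)(sin(4t)·(1,-1) - cos(4t)·(-1,0)).
General solution: c_1X_1 + c_2X_2.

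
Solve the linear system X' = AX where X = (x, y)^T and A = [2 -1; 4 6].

Coefficient matrix A = [[2, -1], [4, 6]].
Characteristic polynomial det(A - λI) = λ^2 - 8λ + 16 = 0.
Single eigenvalue λ = 4 with algebraic multiplicity 2.
Eigenvector v = (1,-2); generalized eigenvector w with (A-λI)w=v is (-2,3).
General solution: e^(4t)[C_1·v + C_2·(t·v + w)].

x(t) = C_1e^(4t) + C_2te^(4t) - 2C_2e^(4t), y(t) = -2C_1e^(4t) - 2C_2te^(4t) + 3C_2e^(4t)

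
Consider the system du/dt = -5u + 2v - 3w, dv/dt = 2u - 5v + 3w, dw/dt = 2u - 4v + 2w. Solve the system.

Coefficient matrix A = [[-5, 2, -3], [2, -5, 3], [2, -4, 2]].
det(A - λI) = 0 gives eigenvalues λ = -4, -3, -1.
For λ=-4: eigenvector (1,-1,-1).
For λ=-3: eigenvector (-1,2,2).
For λ=-1: eigenvector (-1,1,2).
General solution: c_1e^(-4t)(1,-1,-1) + c_2e^(-3t)(-1,2,2) + c_3e^(-t)(-1,1,2).

u(t) = c_1e^(-4t) - c_2e^(-3t) - c_3e^(-t), v(t) = -c_1e^(-4t) + 2c_2e^(-3t) + c_3e^(-t), w(t) = -c_1e^(-4t) + 2c_2e^(-3t) + 2c_3e^(-t)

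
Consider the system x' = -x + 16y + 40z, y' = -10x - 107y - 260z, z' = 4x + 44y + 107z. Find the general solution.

x(t) = -c_2e^(-t) + 2c_3e^(3t), y(t) = 5c_1e^(-3t) + 5c_2e^(-t) - 12c_3e^(3t), z(t) = -2c_1e^(-3t) - 2c_2e^(-t) + 5c_3e^(3t)

Coefficient matrix A = [[-1, 16, 40], [-10, -107, -260], [4, 44, 107]].
det(A - λI) = 0 gives eigenvalues λ = -3, -1, 3.
For λ=-3: eigenvector (0,5,-2).
For λ=-1: eigenvector (-1,5,-2).
For λ=3: eigenvector (2,-12,5).
General solution: c_1e^(-3t)(0,5,-2) + c_2e^(-t)(-1,5,-2) + c_3e^(3t)(2,-12,5).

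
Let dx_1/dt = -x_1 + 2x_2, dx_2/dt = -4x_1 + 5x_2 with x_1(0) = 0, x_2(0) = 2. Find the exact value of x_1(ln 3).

A = [[-1,2],[-4,5]]; eigenvalues λ = 3, 1.
Eigenvectors: (1,2) for λ=3, (1,1) for λ=1.
From the initial condition, c_1 = 2, c_2 = -2.
x_1(ln 3) = (2)(3^3)(1) + (-2)(3^1)(1) = 48.

48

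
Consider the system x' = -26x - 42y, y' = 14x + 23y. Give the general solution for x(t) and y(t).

x(t) = 2C_1e^(-5t) - 3C_2e^(2t), y(t) = -C_1e^(-5t) + 2C_2e^(2t)

Coefficient matrix A = [[-26, -42], [14, 23]].
Characteristic polynomial det(A - λI) = λ^2 + 3λ - 10 = 0.
Eigenvalues λ = -5, 2.
For λ=-5: (A-λI) row 1 is [-21, -42], so an eigenvector is (2, -1).
For λ=2: (A-λI) row 1 is [-28, -42], so an eigenvector is (-3, 2).
General solution: C_1e^(-5t)(2,-1) + C_2e^(2t)(-3,2).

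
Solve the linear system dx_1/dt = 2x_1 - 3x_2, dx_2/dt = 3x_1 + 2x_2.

x_1(t) = C_1e^(2t)sin(3t) - C_2e^(2t)cos(3t), x_2(t) = -C_1e^(2t)cos(3t) - C_2e^(2t)sin(3t)

Coefficient matrix A = [[2, -3], [3, 2]].
Characteristic polynomial det(A - λI) = λ^2 - 4λ + 13 = 0.
Eigenvalues λ = 2 ± 3i (complex conjugate pair).
For λ=2+3i: an eigenvector is (0,-1) - i(1,0) = (0 - i, -1).
A real fundamental pair from Re and Im of e^((2+3i)t)v: X_1 = e^(2t)(cos(3t)·(0,-1) + sin(3t)·(1,0)), X_2 = e^(2t)(sin(3t)·(0,-1) - cos(3t)·(1,0)).
General solution: C_1X_1 + C_2X_2.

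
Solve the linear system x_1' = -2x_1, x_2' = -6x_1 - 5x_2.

x_1(t) = -c_1e^(-2t), x_2(t) = 2c_1e^(-2t) + c_2e^(-5t)

Coefficient matrix A = [[-2, 0], [-6, -5]].
Characteristic polynomial det(A - λI) = λ^2 + 7λ + 10 = 0.
Eigenvalues λ = -2, -5.
For λ=-2: (A-λI) row 2 is [-6, -3], so an eigenvector is (-1, 2).
For λ=-5: (A-λI) row 1 is [3, 0], so an eigenvector is (0, 1).
General solution: c_1e^(-2t)(-1,2) + c_2e^(-5t)(0,1).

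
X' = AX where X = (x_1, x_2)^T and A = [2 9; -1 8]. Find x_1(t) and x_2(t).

x_1(t) = -3c_1e^(5t) - 3c_2te^(5t) + c_2e^(5t), x_2(t) = -c_1e^(5t) - c_2te^(5t)

Coefficient matrix A = [[2, 9], [-1, 8]].
Characteristic polynomial det(A - λI) = λ^2 - 10λ + 25 = 0.
Single eigenvalue λ = 5 with algebraic multiplicity 2.
Eigenvector v = (-3,-1); generalized eigenvector w with (A-λI)w=v is (1,0).
General solution: e^(5t)[c_1·v + c_2·(t·v + w)].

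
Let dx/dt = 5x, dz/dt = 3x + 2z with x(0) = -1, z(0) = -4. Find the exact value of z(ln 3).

-270

A = [[5,0],[3,2]]; eigenvalues λ = 2, 5.
Eigenvectors: (0,1) for λ=2, (-1,-1) for λ=5.
From the initial condition, c_1 = -3, c_2 = 1.
z(ln 3) = (-3)(3^2)(1) + (1)(3^5)(-1) = -270.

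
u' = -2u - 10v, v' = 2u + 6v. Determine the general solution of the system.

u(t) = -2K_1e^(2t)sin(2t) + K_1e^(2t)cos(2t) + K_2e^(2t)sin(2t) + 2K_2e^(2t)cos(2t), v(t) = K_1e^(2t)sin(2t) - K_2e^(2t)cos(2t)

Coefficient matrix A = [[-2, -10], [2, 6]].
Characteristic polynomial det(A - λI) = λ^2 - 4λ + 8 = 0.
Eigenvalues λ = 2 ± 2i (complex conjugate pair).
For λ=2+2i: an eigenvector is (1,0) - i(-2,1) = (1 + 2i, 0 - i).
A real fundamental pair from Re and Im of e^((2+2i)t)v: X_1 = e^(2t)(cos(2t)·(1,0) + sin(2t)·(-2,1)), X_2 = e^(2t)(sin(2t)·(1,0) - cos(2t)·(-2,1)).
General solution: K_1X_1 + K_2X_2.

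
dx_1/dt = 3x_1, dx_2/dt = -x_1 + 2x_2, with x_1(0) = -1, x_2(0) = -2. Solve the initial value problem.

x_1(t) = -e^(3t), x_2(t) = e^(3t) - 3e^(2t)

Coefficient matrix A = [[3, 0], [-1, 2]].
Characteristic polynomial det(A - λI) = λ^2 - 5λ + 6 = 0.
Eigenvalues λ = 2, 3.
For λ=2: (A-λI) row 1 is [1, 0], so an eigenvector is (0, 1).
For λ=3: (A-λI) row 2 is [-1, -1], so an eigenvector is (1, -1).
General solution: C_1e^(2t)(0,1) + C_2e^(3t)(1,-1).
Applying x_1(0)=-1, x_2(0)=-2 gives C_1=-3, C_2=-1.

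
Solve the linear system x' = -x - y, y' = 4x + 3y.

x(t) = C_1e^(t) + C_2te^(t) + C_2e^(t), y(t) = -2C_1e^(t) - 2C_2te^(t) - 3C_2e^(t)

Coefficient matrix A = [[-1, -1], [4, 3]].
Characteristic polynomial det(A - λI) = λ^2 - 2λ + 1 = 0.
Single eigenvalue λ = 1 with algebraic multiplicity 2.
Eigenvector v = (1,-2); generalized eigenvector w with (A-λI)w=v is (1,-3).
General solution: e^(t)[C_1·v + C_2·(t·v + w)].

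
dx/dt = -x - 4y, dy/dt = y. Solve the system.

x(t) = c_1e^(-t) + 2c_2e^(t), y(t) = -c_2e^(t)

Coefficient matrix A = [[-1, -4], [0, 1]].
Characteristic polynomial det(A - λI) = λ^2 - 1 = 0.
Eigenvalues λ = -1, 1.
For λ=-1: (A-λI) row 1 is [0, -4], so an eigenvector is (1, 0).
For λ=1: (A-λI) row 1 is [-2, -4], so an eigenvector is (2, -1).
General solution: c_1e^(-t)(1,0) + c_2e^(t)(2,-1).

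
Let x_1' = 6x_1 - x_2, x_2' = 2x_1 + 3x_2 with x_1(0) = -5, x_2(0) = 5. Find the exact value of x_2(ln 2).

A = [[6,-1],[2,3]]; eigenvalues λ = 4, 5.
Eigenvectors: (-1,-2) for λ=4, (1,1) for λ=5.
From the initial condition, c_1 = -10, c_2 = -15.
x_2(ln 2) = (-10)(2^4)(-2) + (-15)(2^5)(1) = -160.

-160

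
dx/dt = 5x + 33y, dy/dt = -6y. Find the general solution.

x(t) = 3K_1e^(-6t) - K_2e^(5t), y(t) = -K_1e^(-6t)

Coefficient matrix A = [[5, 33], [0, -6]].
Characteristic polynomial det(A - λI) = λ^2 + λ - 30 = 0.
Eigenvalues λ = -6, 5.
For λ=-6: (A-λI) row 1 is [11, 33], so an eigenvector is (3, -1).
For λ=5: (A-λI) row 1 is [0, 33], so an eigenvector is (-1, 0).
General solution: K_1e^(-6t)(3,-1) + K_2e^(5t)(-1,0).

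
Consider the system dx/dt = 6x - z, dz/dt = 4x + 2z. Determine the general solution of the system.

Coefficient matrix A = [[6, -1], [4, 2]].
Characteristic polynomial det(A - λI) = λ^2 - 8λ + 16 = 0.
Single eigenvalue λ = 4 with algebraic multiplicity 2.
Eigenvector v = (1,2); generalized eigenvector w with (A-λI)w=v is (1,1).
General solution: e^(4t)[c_1·v + c_2·(t·v + w)].

x(t) = c_1e^(4t) + c_2te^(4t) + c_2e^(4t), z(t) = 2c_1e^(4t) + 2c_2te^(4t) + c_2e^(4t)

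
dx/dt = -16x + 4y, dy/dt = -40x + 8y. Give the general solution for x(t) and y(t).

x(t) = -K_1e^(-4t)sin(4t) + K_2e^(-4t)cos(4t), y(t) = -3K_1e^(-4t)sin(4t) - K_1e^(-4t)cos(4t) - K_2e^(-4t)sin(4t) + 3K_2e^(-4t)cos(4t)

Coefficient matrix A = [[-16, 4], [-40, 8]].
Characteristic polynomial det(A - λI) = λ^2 + 8λ + 32 = 0.
Eigenvalues λ = -4 ± 4i (complex conjugate pair).
For λ=-4+4i: an eigenvector is (0,-1) - i(-1,-3) = (0 + i, -1 + 3i).
A real fundamental pair from Re and Im of e^((-4+4i)t)v: X_1 = e^(-4t)(cos(4t)·(0,-1) + sin(4t)·(-1,-3)), X_2 = e^(-4t)(sin(4t)·(0,-1) - cos(4t)·(-1,-3)).
General solution: K_1X_1 + K_2X_2.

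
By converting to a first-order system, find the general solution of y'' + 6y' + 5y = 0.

Let x_1 = y, x_2 = y'. Then x_1' = x_2 and x_2' = -5x_1 - 6x_2.
A = [[0,1],[-5,-6]]; det(A-λI) = λ^2 + 6λ + 5.
Eigenvalues λ = -5, -1 with eigenvectors (1,-5), (1,-1).

y(t) = C_1e^(-5t) + C_2e^(-t)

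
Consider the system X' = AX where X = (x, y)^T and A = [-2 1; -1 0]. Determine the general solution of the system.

Coefficient matrix A = [[-2, 1], [-1, 0]].
Characteristic polynomial det(A - λI) = λ^2 + 2λ + 1 = 0.
Single eigenvalue λ = -1 with algebraic multiplicity 2.
Eigenvector v = (1,1); generalized eigenvector w with (A-λI)w=v is (2,3).
General solution: e^(-t)[c_1·v + c_2·(t·v + w)].

x(t) = c_1e^(-t) + c_2te^(-t) + 2c_2e^(-t), y(t) = c_1e^(-t) + c_2te^(-t) + 3c_2e^(-t)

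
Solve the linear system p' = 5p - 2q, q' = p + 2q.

Coefficient matrix A = [[5, -2], [1, 2]].
Characteristic polynomial det(A - λI) = λ^2 - 7λ + 12 = 0.
Eigenvalues λ = 3, 4.
For λ=3: (A-λI) row 1 is [2, -2], so an eigenvector is (1, 1).
For λ=4: (A-λI) row 1 is [1, -2], so an eigenvector is (-2, -1).
General solution: c_1e^(3t)(1,1) + c_2e^(4t)(-2,-1).

p(t) = c_1e^(3t) - 2c_2e^(4t), q(t) = c_1e^(3t) - c_2e^(4t)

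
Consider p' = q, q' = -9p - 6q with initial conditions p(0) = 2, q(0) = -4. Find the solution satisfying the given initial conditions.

Coefficient matrix A = [[0, 1], [-9, -6]].
Characteristic polynomial det(A - λI) = λ^2 + 6λ + 9 = 0.
Single eigenvalue λ = -3 with algebraic multiplicity 2.
Eigenvector v = (1,-3); generalized eigenvector w with (A-λI)w=v is (1,-2).
General solution: e^(-3t)[c_1·v + c_2·(t·v + w)].
Applying p(0)=2, q(0)=-4 gives c_1=0, c_2=2.

p(t) = 2te^(-3t) + 2e^(-3t), q(t) = -6te^(-3t) - 4e^(-3t)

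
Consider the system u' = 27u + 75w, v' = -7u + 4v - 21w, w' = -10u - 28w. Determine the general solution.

u(t) = 3C_1e^(2t) - 5C_2e^(-3t), v(t) = C_2e^(-3t) + C_3e^(4t), w(t) = -C_1e^(2t) + 2C_2e^(-3t)

Coefficient matrix A = [[27, 0, 75], [-7, 4, -21], [-10, 0, -28]].
det(A - λI) = 0 gives eigenvalues λ = 2, -3, 4.
For λ=2: eigenvector (3,0,-1).
For λ=-3: eigenvector (-5,1,2).
For λ=4: eigenvector (0,1,0).
General solution: C_1e^(2t)(3,0,-1) + C_2e^(-3t)(-5,1,2) + C_3e^(4t)(0,1,0).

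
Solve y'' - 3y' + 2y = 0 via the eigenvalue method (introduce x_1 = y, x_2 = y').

Let x_1 = y, x_2 = y'. Then x_1' = x_2 and x_2' = -2x_1 + 3x_2.
A = [[0,1],[-2,3]]; det(A-λI) = λ^2 - 3λ + 2.
Eigenvalues λ = 1, 2 with eigenvectors (1,1), (1,2).

y(t) = K_1e^(t) + K_2e^(2t)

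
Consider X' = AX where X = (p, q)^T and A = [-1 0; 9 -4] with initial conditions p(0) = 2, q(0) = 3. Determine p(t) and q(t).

p(t) = 2e^(-t), q(t) = 6e^(-t) - 3e^(-4t)

Coefficient matrix A = [[-1, 0], [9, -4]].
Characteristic polynomial det(A - λI) = λ^2 + 5λ + 4 = 0.
Eigenvalues λ = -1, -4.
For λ=-1: (A-λI) row 2 is [9, -3], so an eigenvector is (1, 3).
For λ=-4: (A-λI) row 1 is [3, 0], so an eigenvector is (0, 1).
General solution: c_1e^(-t)(1,3) + c_2e^(-4t)(0,1).
Applying p(0)=2, q(0)=3 gives c_1=2, c_2=-3.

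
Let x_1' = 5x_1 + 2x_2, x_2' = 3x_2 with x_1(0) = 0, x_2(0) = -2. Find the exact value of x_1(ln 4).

A = [[5,2],[0,3]]; eigenvalues λ = 5, 3.
Eigenvectors: (1,0) for λ=5, (-1,1) for λ=3.
From the initial condition, c_1 = -2, c_2 = -2.
x_1(ln 4) = (-2)(4^5)(1) + (-2)(4^3)(-1) = -1920.

-1920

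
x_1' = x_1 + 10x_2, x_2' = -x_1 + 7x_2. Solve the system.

x_1(t) = -3K_1e^(4t)sin(t) + K_1e^(4t)cos(t) + K_2e^(4t)sin(t) + 3K_2e^(4t)cos(t), x_2(t) = -K_1e^(4t)sin(t) + K_2e^(4t)cos(t)

Coefficient matrix A = [[1, 10], [-1, 7]].
Characteristic polynomial det(A - λI) = λ^2 - 8λ + 17 = 0.
Eigenvalues λ = 4 ± i (complex conjugate pair).
For λ=4+i: an eigenvector is (1,0) - i(-3,-1) = (1 + 3i, 0 + i).
A real fundamental pair from Re and Im of e^((4+i)t)v: X_1 = e^(4t)(cos(t)·(1,0) + sin(t)·(-3,-1)), X_2 = e^(4t)(sin(t)·(1,0) - cos(t)·(-3,-1)).
General solution: K_1X_1 + K_2X_2.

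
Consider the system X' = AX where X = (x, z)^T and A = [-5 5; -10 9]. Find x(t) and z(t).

x(t) = C_1e^(2t)sin(t) + 2C_1e^(2t)cos(t) + 2C_2e^(2t)sin(t) - C_2e^(2t)cos(t), z(t) = C_1e^(2t)sin(t) + 3C_1e^(2t)cos(t) + 3C_2e^(2t)sin(t) - C_2e^(2t)cos(t)

Coefficient matrix A = [[-5, 5], [-10, 9]].
Characteristic polynomial det(A - λI) = λ^2 - 4λ + 5 = 0.
Eigenvalues λ = 2 ± i (complex conjugate pair).
For λ=2+i: an eigenvector is (2,3) - i(1,1) = (2 - i, 3 - i).
A real fundamental pair from Re and Im of e^((2+i)t)v: X_1 = e^(2t)(cos(t)·(2,3) + sin(t)·(1,1)), X_2 = e^(2t)(sin(t)·(2,3) - cos(t)·(1,1)).
General solution: C_1X_1 + C_2X_2.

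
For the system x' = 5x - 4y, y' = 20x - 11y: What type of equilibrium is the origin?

A = [[5,-4],[20,-11]]; det(A-λI) = λ^2 + 6λ + 25.
λ = -3 ± 4i: negative real part.

stable spiral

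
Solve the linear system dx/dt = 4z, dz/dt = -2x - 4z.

x(t) = C_1e^(-2t)sin(2t) + C_1e^(-2t)cos(2t) + C_2e^(-2t)sin(2t) - C_2e^(-2t)cos(2t), z(t) = -C_1e^(-2t)sin(2t) + C_2e^(-2t)cos(2t)

Coefficient matrix A = [[0, 4], [-2, -4]].
Characteristic polynomial det(A - λI) = λ^2 + 4λ + 8 = 0.
Eigenvalues λ = -2 ± 2i (complex conjugate pair).
For λ=-2+2i: an eigenvector is (1,0) - i(1,-1) = (1 - i, 0 + i).
A real fundamental pair from Re and Im of e^((-2+2i)t)v: X_1 = e^(-2t)(cos(2t)·(1,0) + sin(2t)·(1,-1)), X_2 = e^(-2t)(sin(2t)·(1,0) - cos(2t)·(1,-1)).
General solution: C_1X_1 + C_2X_2.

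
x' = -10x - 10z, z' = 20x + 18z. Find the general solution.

x(t) = -2C_1e^(4t)sin(2t) + C_1e^(4t)cos(2t) + C_2e^(4t)sin(2t) + 2C_2e^(4t)cos(2t), z(t) = 3C_1e^(4t)sin(2t) - C_1e^(4t)cos(2t) - C_2e^(4t)sin(2t) - 3C_2e^(4t)cos(2t)

Coefficient matrix A = [[-10, -10], [20, 18]].
Characteristic polynomial det(A - λI) = λ^2 - 8λ + 20 = 0.
Eigenvalues λ = 4 ± 2i (complex conjugate pair).
For λ=4+2i: an eigenvector is (1,-1) - i(-2,3) = (1 + 2i, -1 - 3i).
A real fundamental pair from Re and Im of e^((4+2i)t)v: X_1 = e^(4t)(cos(2t)·(1,-1) + sin(2t)·(-2,3)), X_2 = e^(4t)(sin(2t)·(1,-1) - cos(2t)·(-2,3)).
General solution: C_1X_1 + C_2X_2.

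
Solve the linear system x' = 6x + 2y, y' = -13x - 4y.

Coefficient matrix A = [[6, 2], [-13, -4]].
Characteristic polynomial det(A - λI) = λ^2 - 2λ + 2 = 0.
Eigenvalues λ = 1 ± i (complex conjugate pair).
For λ=1+i: an eigenvector is (-1,3) - i(1,-2) = (-1 - i, 3 + 2i).
A real fundamental pair from Re and Im of e^((1+i)t)v: X_1 = e^(t)(cos(t)·(-1,3) + sin(t)·(1,-2)), X_2 = e^(t)(sin(t)·(-1,3) - cos(t)·(1,-2)).
General solution: C_1X_1 + C_2X_2.

x(t) = C_1e^(t)sin(t) - C_1e^(t)cos(t) - C_2e^(t)sin(t) - C_2e^(t)cos(t), y(t) = -2C_1e^(t)sin(t) + 3C_1e^(t)cos(t) + 3C_2e^(t)sin(t) + 2C_2e^(t)cos(t)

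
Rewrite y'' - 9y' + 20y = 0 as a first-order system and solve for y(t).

y(t) = c_1e^(4t) + c_2e^(5t)

Let x_1 = y, x_2 = y'. Then x_1' = x_2 and x_2' = -20x_1 + 9x_2.
A = [[0,1],[-20,9]]; det(A-λI) = λ^2 - 9λ + 20.
Eigenvalues λ = 4, 5 with eigenvectors (1,4), (1,5).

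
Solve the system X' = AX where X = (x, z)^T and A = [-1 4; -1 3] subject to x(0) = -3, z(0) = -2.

Coefficient matrix A = [[-1, 4], [-1, 3]].
Characteristic polynomial det(A - λI) = λ^2 - 2λ + 1 = 0.
Single eigenvalue λ = 1 with algebraic multiplicity 2.
Eigenvector v = (2,1); generalized eigenvector w with (A-λI)w=v is (1,1).
General solution: e^(t)[C_1·v + C_2·(t·v + w)].
Applying x(0)=-3, z(0)=-2 gives C_1=-1, C_2=-1.

x(t) = -2te^(t) - 3e^(t), z(t) = -te^(t) - 2e^(t)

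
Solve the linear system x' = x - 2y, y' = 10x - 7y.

Coefficient matrix A = [[1, -2], [10, -7]].
Characteristic polynomial det(A - λI) = λ^2 + 6λ + 13 = 0.
Eigenvalues λ = -3 ± 2i (complex conjugate pair).
For λ=-3+2i: an eigenvector is (0,1) - i(-1,-2) = (0 + i, 1 + 2i).
A real fundamental pair from Re and Im of e^((-3+2i)t)v: X_1 = e^(-3t)(cos(2t)·(0,1) + sin(2t)·(-1,-2)), X_2 = e^(-3t)(sin(2t)·(0,1) - cos(2t)·(-1,-2)).
General solution: c_1X_1 + c_2X_2.

x(t) = -c_1e^(-3t)sin(2t) + c_2e^(-3t)cos(2t), y(t) = -2c_1e^(-3t)sin(2t) + c_1e^(-3t)cos(2t) + c_2e^(-3t)sin(2t) + 2c_2e^(-3t)cos(2t)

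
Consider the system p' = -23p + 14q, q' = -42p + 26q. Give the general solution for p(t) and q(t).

p(t) = K_1e^(5t) - 2K_2e^(-2t), q(t) = 2K_1e^(5t) - 3K_2e^(-2t)

Coefficient matrix A = [[-23, 14], [-42, 26]].
Characteristic polynomial det(A - λI) = λ^2 - 3λ - 10 = 0.
Eigenvalues λ = 5, -2.
For λ=5: (A-λI) row 1 is [-28, 14], so an eigenvector is (1, 2).
For λ=-2: (A-λI) row 1 is [-21, 14], so an eigenvector is (-2, -3).
General solution: K_1e^(5t)(1,2) + K_2e^(-2t)(-2,-3).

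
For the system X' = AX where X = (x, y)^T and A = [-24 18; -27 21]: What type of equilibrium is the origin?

A = [[-24,18],[-27,21]]; det(A-λI) = λ^2 + 3λ - 18.
λ = -6, 3: opposite signs.

saddle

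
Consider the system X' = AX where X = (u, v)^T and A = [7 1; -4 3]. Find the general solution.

u(t) = K_1e^(5t) + K_2te^(5t) + 2K_2e^(5t), v(t) = -2K_1e^(5t) - 2K_2te^(5t) - 3K_2e^(5t)

Coefficient matrix A = [[7, 1], [-4, 3]].
Characteristic polynomial det(A - λI) = λ^2 - 10λ + 25 = 0.
Single eigenvalue λ = 5 with algebraic multiplicity 2.
Eigenvector v = (1,-2); generalized eigenvector w with (A-λI)w=v is (2,-3).
General solution: e^(5t)[K_1·v + K_2·(t·v + w)].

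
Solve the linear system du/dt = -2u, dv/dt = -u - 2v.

Coefficient matrix A = [[-2, 0], [-1, -2]].
Characteristic polynomial det(A - λI) = λ^2 + 4λ + 4 = 0.
Single eigenvalue λ = -2 with algebraic multiplicity 2.
Eigenvector v = (0,1); generalized eigenvector w with (A-λI)w=v is (-1,3).
General solution: e^(-2t)[C_1·v + C_2·(t·v + w)].

u(t) = -C_2e^(-2t), v(t) = C_1e^(-2t) + C_2te^(-2t) + 3C_2e^(-2t)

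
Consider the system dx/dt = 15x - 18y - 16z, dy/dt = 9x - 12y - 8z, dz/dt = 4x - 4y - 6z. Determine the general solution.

x(t) = 2c_1e^(-2t) + 4c_2e^(2t) - c_3e^(-3t), y(t) = c_1e^(-2t) + 2c_2e^(2t) - c_3e^(-3t), z(t) = c_1e^(-2t) + c_2e^(2t)

Coefficient matrix A = [[15, -18, -16], [9, -12, -8], [4, -4, -6]].
det(A - λI) = 0 gives eigenvalues λ = -2, 2, -3.
For λ=-2: eigenvector (2,1,1).
For λ=2: eigenvector (4,2,1).
For λ=-3: eigenvector (-1,-1,0).
General solution: c_1e^(-2t)(2,1,1) + c_2e^(2t)(4,2,1) + c_3e^(-3t)(-1,-1,0).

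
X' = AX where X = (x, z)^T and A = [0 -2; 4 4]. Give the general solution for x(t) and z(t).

x(t) = -c_1e^(2t)cos(2t) - c_2e^(2t)sin(2t), z(t) = -c_1e^(2t)sin(2t) + c_1e^(2t)cos(2t) + c_2e^(2t)sin(2t) + c_2e^(2t)cos(2t)

Coefficient matrix A = [[0, -2], [4, 4]].
Characteristic polynomial det(A - λI) = λ^2 - 4λ + 8 = 0.
Eigenvalues λ = 2 ± 2i (complex conjugate pair).
For λ=2+2i: an eigenvector is (-1,1) - i(0,-1) = (-1, 1 + i).
A real fundamental pair from Re and Im of e^((2+2i)t)v: X_1 = e^(2t)(cos(2t)·(-1,1) + sin(2t)·(0,-1)), X_2 = e^(2t)(sin(2t)·(-1,1) - cos(2t)·(0,-1)).
General solution: c_1X_1 + c_2X_2.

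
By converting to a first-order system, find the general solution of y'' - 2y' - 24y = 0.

Let x_1 = y, x_2 = y'. Then x_1' = x_2 and x_2' = 24x_1 + 2x_2.
A = [[0,1],[24,2]]; det(A-λI) = λ^2 - 2λ - 24.
Eigenvalues λ = 6, -4 with eigenvectors (1,6), (1,-4).

y(t) = C_1e^(6t) + C_2e^(-4t)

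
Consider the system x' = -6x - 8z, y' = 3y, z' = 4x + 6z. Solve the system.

Coefficient matrix A = [[-6, 0, -8], [0, 3, 0], [4, 0, 6]].
det(A - λI) = 0 gives eigenvalues λ = 2, 3, -2.
For λ=2: eigenvector (1,0,-1).
For λ=3: eigenvector (0,1,0).
For λ=-2: eigenvector (2,0,-1).
General solution: c_1e^(2t)(1,0,-1) + c_2e^(3t)(0,1,0) + c_3e^(-2t)(2,0,-1).

x(t) = c_1e^(2t) + 2c_3e^(-2t), y(t) = c_2e^(3t), z(t) = -c_1e^(2t) - c_3e^(-2t)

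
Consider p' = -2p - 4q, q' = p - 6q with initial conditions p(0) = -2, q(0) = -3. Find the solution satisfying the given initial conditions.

Coefficient matrix A = [[-2, -4], [1, -6]].
Characteristic polynomial det(A - λI) = λ^2 + 8λ + 16 = 0.
Single eigenvalue λ = -4 with algebraic multiplicity 2.
Eigenvector v = (2,1); generalized eigenvector w with (A-λI)w=v is (1,0).
General solution: e^(-4t)[c_1·v + c_2·(t·v + w)].
Applying p(0)=-2, q(0)=-3 gives c_1=-3, c_2=4.

p(t) = 8te^(-4t) - 2e^(-4t), q(t) = 4te^(-4t) - 3e^(-4t)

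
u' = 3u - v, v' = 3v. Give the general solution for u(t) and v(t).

Coefficient matrix A = [[3, -1], [0, 3]].
Characteristic polynomial det(A - λI) = λ^2 - 6λ + 9 = 0.
Single eigenvalue λ = 3 with algebraic multiplicity 2.
Eigenvector v = (1,0); generalized eigenvector w with (A-λI)w=v is (-3,-1).
General solution: e^(3t)[C_1·v + C_2·(t·v + w)].

u(t) = C_1e^(3t) + C_2te^(3t) - 3C_2e^(3t), v(t) = -C_2e^(3t)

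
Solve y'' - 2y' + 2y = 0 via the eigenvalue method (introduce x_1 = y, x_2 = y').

Let x_1 = y, x_2 = y'. Then x_1' = x_2 and x_2' = -2x_1 + 2x_2.
A = [[0,1],[-2,2]]; det(A-λI) = λ^2 - 2λ + 2.
Eigenvalues λ = 1 ± i.

y(t) = c_1e^(t)cos(t) + c_2e^(t)sin(t)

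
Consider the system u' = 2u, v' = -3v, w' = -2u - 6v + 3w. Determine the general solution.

u(t) = c_1e^(2t), v(t) = c_2e^(-3t), w(t) = 2c_1e^(2t) + c_2e^(-3t) + c_3e^(3t)

Coefficient matrix A = [[2, 0, 0], [0, -3, 0], [-2, -6, 3]].
det(A - λI) = 0 gives eigenvalues λ = 2, -3, 3.
For λ=2: eigenvector (1,0,2).
For λ=-3: eigenvector (0,1,1).
For λ=3: eigenvector (0,0,1).
General solution: c_1e^(2t)(1,0,2) + c_2e^(-3t)(0,1,1) + c_3e^(3t)(0,0,1).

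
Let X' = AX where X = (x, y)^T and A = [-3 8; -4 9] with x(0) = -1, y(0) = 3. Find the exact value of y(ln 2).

A = [[-3,8],[-4,9]]; eigenvalues λ = 5, 1.
Eigenvectors: (1,1) for λ=5, (2,1) for λ=1.
From the initial condition, c_1 = 7, c_2 = -4.
y(ln 2) = (7)(2^5)(1) + (-4)(2^1)(1) = 216.

216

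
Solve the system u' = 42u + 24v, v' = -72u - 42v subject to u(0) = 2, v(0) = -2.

u(t) = 4e^(6t) - 2e^(-6t), v(t) = -6e^(6t) + 4e^(-6t)

Coefficient matrix A = [[42, 24], [-72, -42]].
Characteristic polynomial det(A - λI) = λ^2 - 36 = 0.
Eigenvalues λ = 6, -6.
For λ=6: (A-λI) row 1 is [36, 24], so an eigenvector is (-2, 3).
For λ=-6: (A-λI) row 1 is [48, 24], so an eigenvector is (1, -2).
General solution: C_1e^(6t)(-2,3) + C_2e^(-6t)(1,-2).
Applying u(0)=2, v(0)=-2 gives C_1=-2, C_2=-2.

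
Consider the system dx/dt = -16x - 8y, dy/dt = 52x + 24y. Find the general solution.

x(t) = -K_1e^(4t)sin(4t) - K_1e^(4t)cos(4t) - K_2e^(4t)sin(4t) + K_2e^(4t)cos(4t), y(t) = 2K_1e^(4t)sin(4t) + 3K_1e^(4t)cos(4t) + 3K_2e^(4t)sin(4t) - 2K_2e^(4t)cos(4t)

Coefficient matrix A = [[-16, -8], [52, 24]].
Characteristic polynomial det(A - λI) = λ^2 - 8λ + 32 = 0.
Eigenvalues λ = 4 ± 4i (complex conjugate pair).
For λ=4+4i: an eigenvector is (-1,3) - i(-1,2) = (-1 + i, 3 - 2i).
A real fundamental pair from Re and Im of e^((4+4i)t)v: X_1 = e^(4t)(cos(4t)·(-1,3) + sin(4t)·(-1,2)), X_2 = e^(4t)(sin(4t)·(-1,3) - cos(4t)·(-1,2)).
General solution: K_1X_1 + K_2X_2.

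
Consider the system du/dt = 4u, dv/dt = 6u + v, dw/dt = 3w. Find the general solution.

Coefficient matrix A = [[4, 0, 0], [6, 1, 0], [0, 0, 3]].
det(A - λI) = 0 gives eigenvalues λ = 4, 1, 3.
For λ=4: eigenvector (1,2,0).
For λ=1: eigenvector (0,1,0).
For λ=3: eigenvector (0,0,1).
General solution: c_1e^(4t)(1,2,0) + c_2e^(t)(0,1,0) + c_3e^(3t)(0,0,1).

u(t) = c_1e^(4t), v(t) = 2c_1e^(4t) + c_2e^(t), w(t) = c_3e^(3t)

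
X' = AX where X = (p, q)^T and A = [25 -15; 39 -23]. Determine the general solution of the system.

Coefficient matrix A = [[25, -15], [39, -23]].
Characteristic polynomial det(A - λI) = λ^2 - 2λ + 10 = 0.
Eigenvalues λ = 1 ± 3i (complex conjugate pair).
For λ=1+3i: an eigenvector is (-2,-3) - i(-1,-2) = (-2 + i, -3 + 2i).
A real fundamental pair from Re and Im of e^((1+3i)t)v: X_1 = e^(t)(cos(3t)·(-2,-3) + sin(3t)·(-1,-2)), X_2 = e^(t)(sin(3t)·(-2,-3) - cos(3t)·(-1,-2)).
General solution: c_1X_1 + c_2X_2.

p(t) = -c_1e^(t)sin(3t) - 2c_1e^(t)cos(3t) - 2c_2e^(t)sin(3t) + c_2e^(t)cos(3t), q(t) = -2c_1e^(t)sin(3t) - 3c_1e^(t)cos(3t) - 3c_2e^(t)sin(3t) + 2c_2e^(t)cos(3t)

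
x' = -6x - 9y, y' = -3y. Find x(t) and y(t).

Coefficient matrix A = [[-6, -9], [0, -3]].
Characteristic polynomial det(A - λI) = λ^2 + 9λ + 18 = 0.
Eigenvalues λ = -3, -6.
For λ=-3: (A-λI) row 1 is [-3, -9], so an eigenvector is (-3, 1).
For λ=-6: (A-λI) row 1 is [0, -9], so an eigenvector is (-1, 0).
General solution: c_1e^(-3t)(-3,1) + c_2e^(-6t)(-1,0).

x(t) = -3c_1e^(-3t) - c_2e^(-6t), y(t) = c_1e^(-3t)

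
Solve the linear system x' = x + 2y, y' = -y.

Coefficient matrix A = [[1, 2], [0, -1]].
Characteristic polynomial det(A - λI) = λ^2 - 1 = 0.
Eigenvalues λ = -1, 1.
For λ=-1: (A-λI) row 1 is [2, 2], so an eigenvector is (-1, 1).
For λ=1: (A-λI) row 1 is [0, 2], so an eigenvector is (1, 0).
General solution: C_1e^(-t)(-1,1) + C_2e^(t)(1,0).

x(t) = -C_1e^(-t) + C_2e^(t), y(t) = C_1e^(-t)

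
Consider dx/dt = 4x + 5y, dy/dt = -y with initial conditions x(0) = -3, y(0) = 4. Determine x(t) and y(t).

x(t) = e^(4t) - 4e^(-t), y(t) = 4e^(-t)

Coefficient matrix A = [[4, 5], [0, -1]].
Characteristic polynomial det(A - λI) = λ^2 - 3λ - 4 = 0.
Eigenvalues λ = 4, -1.
For λ=4: (A-λI) row 1 is [0, 5], so an eigenvector is (-1, 0).
For λ=-1: (A-λI) row 1 is [5, 5], so an eigenvector is (-1, 1).
General solution: K_1e^(4t)(-1,0) + K_2e^(-t)(-1,1).
Applying x(0)=-3, y(0)=4 gives K_1=-1, K_2=4.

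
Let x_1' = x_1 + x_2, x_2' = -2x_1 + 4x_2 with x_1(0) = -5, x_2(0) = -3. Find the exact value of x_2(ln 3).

A = [[1,1],[-2,4]]; eigenvalues λ = 3, 2.
Eigenvectors: (-1,-2) for λ=3, (-1,-1) for λ=2.
From the initial condition, c_1 = -2, c_2 = 7.
x_2(ln 3) = (-2)(3^3)(-2) + (7)(3^2)(-1) = 45.

45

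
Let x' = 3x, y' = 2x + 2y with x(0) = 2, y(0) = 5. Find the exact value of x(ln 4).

A = [[3,0],[2,2]]; eigenvalues λ = 3, 2.
Eigenvectors: (1,2) for λ=3, (0,-1) for λ=2.
From the initial condition, c_1 = 2, c_2 = -1.
x(ln 4) = (2)(4^3)(1) + (-1)(4^2)(0) = 128.

128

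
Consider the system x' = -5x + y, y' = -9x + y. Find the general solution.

x(t) = K_1e^(-2t) + K_2te^(-2t) - K_2e^(-2t), y(t) = 3K_1e^(-2t) + 3K_2te^(-2t) - 2K_2e^(-2t)

Coefficient matrix A = [[-5, 1], [-9, 1]].
Characteristic polynomial det(A - λI) = λ^2 + 4λ + 4 = 0.
Single eigenvalue λ = -2 with algebraic multiplicity 2.
Eigenvector v = (1,3); generalized eigenvector w with (A-λI)w=v is (-1,-2).
General solution: e^(-2t)[K_1·v + K_2·(t·v + w)].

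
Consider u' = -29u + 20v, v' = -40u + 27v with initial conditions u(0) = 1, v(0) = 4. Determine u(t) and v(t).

u(t) = 13e^(-t)sin(4t) + e^(-t)cos(4t), v(t) = 18e^(-t)sin(4t) + 4e^(-t)cos(4t)

Coefficient matrix A = [[-29, 20], [-40, 27]].
Characteristic polynomial det(A - λI) = λ^2 + 2λ + 17 = 0.
Eigenvalues λ = -1 ± 4i (complex conjugate pair).
For λ=-1+4i: an eigenvector is (1,1) - i(-2,-3) = (1 + 2i, 1 + 3i).
A real fundamental pair from Re and Im of e^((-1+4i)t)v: X_1 = e^(-t)(cos(4t)·(1,1) + sin(4t)·(-2,-3)), X_2 = e^(-t)(sin(4t)·(1,1) - cos(4t)·(-2,-3)).
General solution: C_1X_1 + C_2X_2.
Applying u(0)=1, v(0)=4 gives C_1=-5, C_2=3.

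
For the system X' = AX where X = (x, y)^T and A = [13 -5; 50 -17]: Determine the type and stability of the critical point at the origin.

stable spiral

A = [[13,-5],[50,-17]]; det(A-λI) = λ^2 + 4λ + 29.
λ = -2 ± 5i: negative real part.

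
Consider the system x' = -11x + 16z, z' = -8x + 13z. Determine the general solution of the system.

Coefficient matrix A = [[-11, 16], [-8, 13]].
Characteristic polynomial det(A - λI) = λ^2 - 2λ - 15 = 0.
Eigenvalues λ = 5, -3.
For λ=5: (A-λI) row 1 is [-16, 16], so an eigenvector is (-1, -1).
For λ=-3: (A-λI) row 1 is [-8, 16], so an eigenvector is (-2, -1).
General solution: c_1e^(5t)(-1,-1) + c_2e^(-3t)(-2,-1).

x(t) = -c_1e^(5t) - 2c_2e^(-3t), z(t) = -c_1e^(5t) - c_2e^(-3t)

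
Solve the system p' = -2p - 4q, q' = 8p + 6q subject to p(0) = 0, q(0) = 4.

Coefficient matrix A = [[-2, -4], [8, 6]].
Characteristic polynomial det(A - λI) = λ^2 - 4λ + 20 = 0.
Eigenvalues λ = 2 ± 4i (complex conjugate pair).
For λ=2+4i: an eigenvector is (0,-1) - i(1,-1) = (0 - i, -1 + i).
A real fundamental pair from Re and Im of e^((2+4i)t)v: X_1 = e^(2t)(cos(4t)·(0,-1) + sin(4t)·(1,-1)), X_2 = e^(2t)(sin(4t)·(0,-1) - cos(4t)·(1,-1)).
General solution: c_1X_1 + c_2X_2.
Applying p(0)=0, q(0)=4 gives c_1=-4, c_2=0.

p(t) = -4e^(2t)sin(4t), q(t) = 4e^(2t)sin(4t) + 4e^(2t)cos(4t)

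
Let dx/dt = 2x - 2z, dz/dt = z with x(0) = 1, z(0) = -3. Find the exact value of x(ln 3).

A = [[2,-2],[0,1]]; eigenvalues λ = 2, 1.
Eigenvectors: (-1,0) for λ=2, (-2,-1) for λ=1.
From the initial condition, c_1 = -7, c_2 = 3.
x(ln 3) = (-7)(3^2)(-1) + (3)(3^1)(-2) = 45.

45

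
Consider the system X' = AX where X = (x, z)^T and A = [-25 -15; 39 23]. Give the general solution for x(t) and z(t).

x(t) = -2C_1e^(-t)sin(3t) - C_1e^(-t)cos(3t) - C_2e^(-t)sin(3t) + 2C_2e^(-t)cos(3t), z(t) = 3C_1e^(-t)sin(3t) + 2C_1e^(-t)cos(3t) + 2C_2e^(-t)sin(3t) - 3C_2e^(-t)cos(3t)

Coefficient matrix A = [[-25, -15], [39, 23]].
Characteristic polynomial det(A - λI) = λ^2 + 2λ + 10 = 0.
Eigenvalues λ = -1 ± 3i (complex conjugate pair).
For λ=-1+3i: an eigenvector is (-1,2) - i(-2,3) = (-1 + 2i, 2 - 3i).
A real fundamental pair from Re and Im of e^((-1+3i)t)v: X_1 = e^(-t)(cos(3t)·(-1,2) + sin(3t)·(-2,3)), X_2 = e^(-t)(sin(3t)·(-1,2) - cos(3t)·(-2,3)).
General solution: C_1X_1 + C_2X_2.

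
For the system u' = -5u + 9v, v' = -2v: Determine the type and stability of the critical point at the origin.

stable node

A = [[-5,9],[0,-2]]; det(A-λI) = λ^2 + 7λ + 10.
λ = -2, -5: both negative.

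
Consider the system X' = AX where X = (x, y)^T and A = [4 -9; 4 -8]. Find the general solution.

x(t) = -3K_1e^(-2t) - 3K_2te^(-2t) - 2K_2e^(-2t), y(t) = -2K_1e^(-2t) - 2K_2te^(-2t) - K_2e^(-2t)

Coefficient matrix A = [[4, -9], [4, -8]].
Characteristic polynomial det(A - λI) = λ^2 + 4λ + 4 = 0.
Single eigenvalue λ = -2 with algebraic multiplicity 2.
Eigenvector v = (-3,-2); generalized eigenvector w with (A-λI)w=v is (-2,-1).
General solution: e^(-2t)[K_1·v + K_2·(t·v + w)].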